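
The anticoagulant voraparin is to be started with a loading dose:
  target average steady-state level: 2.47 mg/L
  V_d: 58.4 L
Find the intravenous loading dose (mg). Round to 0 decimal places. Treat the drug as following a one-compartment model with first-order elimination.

LD = Css × Vd = 2.47 × 58.4 = 144.2 mg

144 mg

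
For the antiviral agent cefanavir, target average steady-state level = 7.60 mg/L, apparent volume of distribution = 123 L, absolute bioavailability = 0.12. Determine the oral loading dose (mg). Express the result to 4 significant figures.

LD = Css × Vd / F = 7.60 × 123 / 0.12 = 7790 mg

7790 mg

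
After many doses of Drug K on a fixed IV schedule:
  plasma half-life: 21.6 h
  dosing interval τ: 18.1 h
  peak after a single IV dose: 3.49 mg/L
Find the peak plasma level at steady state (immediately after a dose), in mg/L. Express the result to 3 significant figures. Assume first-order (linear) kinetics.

k = ln2 / t½ = 0.693147 / 21.6 = 0.03209 h⁻¹
e^(−kτ) = e^(−0.03209 × 18.1) = 0.5594
Accumulation ratio R = 1 / (1 − e^(−kτ)) = 1 / (1 − 0.5594) = 2.270
Steady-state peak = C₀ × R = 3.49 × 2.270 = 7.922 mg/L

7.92 mg/L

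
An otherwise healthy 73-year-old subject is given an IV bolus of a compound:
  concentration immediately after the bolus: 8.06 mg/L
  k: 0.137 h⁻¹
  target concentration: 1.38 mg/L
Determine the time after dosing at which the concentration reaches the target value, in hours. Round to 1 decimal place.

12.9 h

t = ln(C₀ / C) / k = ln(8.060 / 1.38) / 0.1370
  = ln(5.841) / 0.1370 = 1.765 / 0.1370 = 12.88 h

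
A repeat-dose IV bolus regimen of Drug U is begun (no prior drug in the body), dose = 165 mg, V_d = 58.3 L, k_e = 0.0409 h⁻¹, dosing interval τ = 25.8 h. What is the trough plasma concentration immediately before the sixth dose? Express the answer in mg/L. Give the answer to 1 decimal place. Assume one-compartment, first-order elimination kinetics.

C₀ per dose = Dose / Vd = 165 / 58.3 = 2.830 mg/L
Fraction remaining after one interval: r = e^(−kτ) = e^(−0.04090 × 25.8) = 0.3481
Before dose 6, 5 doses have been given (aged 1τ, 2τ, 3τ, 4τ, 5τ).
C_trough = C₀ × (r + r² + … + r^5) = C₀ × r(1−r^5)/(1−r)
        = 2.830 × 0.3481 × (1 − 0.005111) / (1 − 0.3481) = 1.503 mg/L

1.5 mg/L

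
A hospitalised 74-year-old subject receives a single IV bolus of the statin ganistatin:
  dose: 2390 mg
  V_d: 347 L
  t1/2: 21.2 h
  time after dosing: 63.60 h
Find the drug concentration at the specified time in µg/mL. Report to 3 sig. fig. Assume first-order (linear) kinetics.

0.861 µg/mL

C₀ = Dose / Vd = 2390 / 347 = 6.888 mg/L
k = ln2 / t½ = 0.693147 / 21.2 = 0.03270 h⁻¹
t / t½ = 63.60 / 21.2 = 3 half-lives
C = C₀ × (1/2)^3 = 6.888 × 0.1250 = 0.8610 mg/L
(0.8610 mg/L = 0.8610 µg/mL)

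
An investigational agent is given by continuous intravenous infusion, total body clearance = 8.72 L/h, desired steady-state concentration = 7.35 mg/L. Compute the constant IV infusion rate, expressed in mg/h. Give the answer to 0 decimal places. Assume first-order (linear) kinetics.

At steady state, infusion rate R₀ = Css × CL = 7.35 × 8.720 = 64.09 mg/h

64 mg/h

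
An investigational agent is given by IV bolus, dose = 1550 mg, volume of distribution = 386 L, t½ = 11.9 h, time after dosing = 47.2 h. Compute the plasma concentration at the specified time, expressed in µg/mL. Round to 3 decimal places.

0.257 µg/mL

C₀ = Dose / Vd = 1550 / 386 = 4.016 mg/L
k = ln2 / t½ = 0.693147 / 11.9 = 0.05825 h⁻¹
C = C₀ · e^(−k·t) = 4.016 × e^(−0.05825 × 47.2)
  = 4.016 × 0.06397 = 0.2569 mg/L
(0.2569 mg/L = 0.2569 µg/mL)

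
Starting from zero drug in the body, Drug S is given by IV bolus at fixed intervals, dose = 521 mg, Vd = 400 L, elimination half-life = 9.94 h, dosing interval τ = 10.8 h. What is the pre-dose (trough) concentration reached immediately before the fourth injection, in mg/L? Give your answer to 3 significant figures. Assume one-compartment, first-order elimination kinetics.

C₀ per dose = Dose / Vd = 521 / 400 = 1.303 mg/L
k = ln2 / t½ = 0.693147 / 9.94 = 0.06973 h⁻¹
Fraction remaining after one interval: r = e^(−kτ) = e^(−0.06973 × 10.8) = 0.4709
Before dose 4, 3 doses have been given (aged 1τ, 2τ, 3τ).
C_trough = C₀ × (r + r² + … + r^3) = C₀ × r(1−r^3)/(1−r)
        = 1.303 × 0.4709 × (1 − 0.1044) / (1 − 0.4709) = 1.039 mg/L

1.04 mg/L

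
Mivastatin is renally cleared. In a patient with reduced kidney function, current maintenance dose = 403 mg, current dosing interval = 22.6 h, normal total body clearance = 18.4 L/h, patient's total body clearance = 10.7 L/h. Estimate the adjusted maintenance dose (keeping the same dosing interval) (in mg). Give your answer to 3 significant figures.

To keep the same average steady-state level, dosing rate must scale with clearance.
CL ratio = 10.7 / 18.4 = 0.5815
New dose (same interval) = 403 × 0.5815 = 234.3 mg

234 mg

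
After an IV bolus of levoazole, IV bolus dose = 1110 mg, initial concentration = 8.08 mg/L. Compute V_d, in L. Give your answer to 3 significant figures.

Vd = Dose / C₀ = 1110 / 8.08 = 137.4 L

137 L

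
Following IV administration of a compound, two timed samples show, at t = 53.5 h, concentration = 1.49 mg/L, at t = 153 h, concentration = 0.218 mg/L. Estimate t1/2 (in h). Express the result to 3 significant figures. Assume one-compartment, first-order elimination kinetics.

35.9 h

k = ln(C₁/C₂) / (t₂ − t₁) = ln(1.49/0.218) / (153 − 53.5)
  = 1.922 / 99.50 = 0.01932 h⁻¹
t½ = ln2 / k = 0.693147 / 0.01932 = 35.88 h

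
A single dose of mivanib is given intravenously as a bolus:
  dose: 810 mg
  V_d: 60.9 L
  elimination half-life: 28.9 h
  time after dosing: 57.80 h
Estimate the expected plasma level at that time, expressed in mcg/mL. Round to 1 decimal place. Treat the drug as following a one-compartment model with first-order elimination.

3.3 mcg/mL

C₀ = Dose / Vd = 810.0 / 60.9 = 13.30 mg/L
k = ln2 / t½ = 0.693147 / 28.9 = 0.02398 h⁻¹
t / t½ = 57.80 / 28.9 = 2 half-lives
C = C₀ × (1/2)^2 = 13.30 × 0.2500 = 3.325 mg/L
(3.325 mg/L = 3.325 mcg/mL)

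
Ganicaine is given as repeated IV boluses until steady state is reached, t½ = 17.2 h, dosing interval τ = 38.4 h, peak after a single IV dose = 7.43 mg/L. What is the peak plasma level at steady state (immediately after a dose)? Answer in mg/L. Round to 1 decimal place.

9.4 mg/L

k = ln2 / t½ = 0.693147 / 17.2 = 0.04030 h⁻¹
e^(−kτ) = e^(−0.04030 × 38.4) = 0.2128
Accumulation ratio R = 1 / (1 − e^(−kτ)) = 1 / (1 − 0.2128) = 1.270
Steady-state peak = C₀ × R = 7.43 × 1.270 = 9.436 mg/L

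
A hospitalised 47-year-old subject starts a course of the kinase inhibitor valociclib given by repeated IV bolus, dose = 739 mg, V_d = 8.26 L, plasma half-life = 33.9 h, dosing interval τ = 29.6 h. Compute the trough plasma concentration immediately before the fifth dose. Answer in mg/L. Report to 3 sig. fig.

C₀ per dose = Dose / Vd = 739 / 8.26 = 89.47 mg/L
k = ln2 / t½ = 0.693147 / 33.9 = 0.02045 h⁻¹
Fraction remaining after one interval: r = e^(−kτ) = e^(−0.02045 × 29.6) = 0.5459
Before dose 5, 4 doses have been given (aged 1τ, 2τ, 3τ, 4τ).
C_trough = C₀ × (r + r² + … + r^4) = C₀ × r(1−r^4)/(1−r)
        = 89.47 × 0.5459 × (1 − 0.08881) / (1 − 0.5459) = 98.00 mg/L

98.0 mg/L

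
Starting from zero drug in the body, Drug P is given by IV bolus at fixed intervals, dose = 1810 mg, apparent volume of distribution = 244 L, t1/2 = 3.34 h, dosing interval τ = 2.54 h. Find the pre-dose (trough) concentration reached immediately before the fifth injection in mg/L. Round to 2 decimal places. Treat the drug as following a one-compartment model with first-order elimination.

C₀ per dose = Dose / Vd = 1810 / 244 = 7.418 mg/L
k = ln2 / t½ = 0.693147 / 3.34 = 0.2075 h⁻¹
Fraction remaining after one interval: r = e^(−kτ) = e^(−0.2075 × 2.54) = 0.5903
Before dose 5, 4 doses have been given (aged 1τ, 2τ, 3τ, 4τ).
C_trough = C₀ × (r + r² + … + r^4) = C₀ × r(1−r^4)/(1−r)
        = 7.418 × 0.5903 × (1 − 0.1214) / (1 − 0.5903) = 9.390 mg/L

9.39 mg/L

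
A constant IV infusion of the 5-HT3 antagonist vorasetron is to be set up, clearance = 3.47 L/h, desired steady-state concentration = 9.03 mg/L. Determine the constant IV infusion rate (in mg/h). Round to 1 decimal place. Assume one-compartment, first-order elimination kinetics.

At steady state, infusion rate R₀ = Css × CL = 9.03 × 3.470 = 31.33 mg/h

31.3 mg/h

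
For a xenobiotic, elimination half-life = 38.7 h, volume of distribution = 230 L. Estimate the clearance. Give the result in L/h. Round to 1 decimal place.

4.1 L/h

k = ln2 / t½ = 0.693147 / 38.7 = 0.01791 h⁻¹
CL = k × Vd = 0.01791 × 230 = 4.119 L/h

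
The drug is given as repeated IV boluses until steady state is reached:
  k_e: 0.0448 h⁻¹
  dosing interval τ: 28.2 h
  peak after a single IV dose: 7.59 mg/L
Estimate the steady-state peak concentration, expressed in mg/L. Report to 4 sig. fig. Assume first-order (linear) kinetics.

e^(−kτ) = e^(−0.04480 × 28.2) = 0.2827
Accumulation ratio R = 1 / (1 − e^(−kτ)) = 1 / (1 − 0.2827) = 1.394
Steady-state peak = C₀ × R = 7.59 × 1.394 = 10.58 mg/L

10.58 mg/L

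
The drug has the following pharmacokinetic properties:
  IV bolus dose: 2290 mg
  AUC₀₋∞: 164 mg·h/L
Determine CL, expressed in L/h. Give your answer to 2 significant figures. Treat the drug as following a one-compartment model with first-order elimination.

CL = Dose / AUC = 2290 / 164 = 13.96 L/h

14 L/h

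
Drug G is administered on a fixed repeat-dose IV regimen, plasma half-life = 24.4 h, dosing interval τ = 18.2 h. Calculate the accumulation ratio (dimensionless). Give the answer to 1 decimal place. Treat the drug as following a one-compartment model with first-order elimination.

2.5

k = ln2 / t½ = 0.693147 / 24.4 = 0.02841 h⁻¹
e^(−kτ) = e^(−0.02841 × 18.2) = 0.5963
Accumulation ratio R = 1 / (1 − e^(−kτ)) = 1 / (1 − 0.5963) = 2.477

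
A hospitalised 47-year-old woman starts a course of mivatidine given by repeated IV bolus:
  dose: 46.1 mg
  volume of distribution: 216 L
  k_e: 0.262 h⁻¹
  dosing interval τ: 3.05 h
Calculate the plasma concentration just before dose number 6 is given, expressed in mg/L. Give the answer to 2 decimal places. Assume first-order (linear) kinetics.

0.17 mg/L

C₀ per dose = Dose / Vd = 46.1 / 216 = 0.2134 mg/L
Fraction remaining after one interval: r = e^(−kτ) = e^(−0.2620 × 3.05) = 0.4497
Before dose 6, 5 doses have been given (aged 1τ, 2τ, 3τ, 4τ, 5τ).
C_trough = C₀ × (r + r² + … + r^5) = C₀ × r(1−r^5)/(1−r)
        = 0.2134 × 0.4497 × (1 − 0.01839) / (1 − 0.4497) = 0.1712 mg/L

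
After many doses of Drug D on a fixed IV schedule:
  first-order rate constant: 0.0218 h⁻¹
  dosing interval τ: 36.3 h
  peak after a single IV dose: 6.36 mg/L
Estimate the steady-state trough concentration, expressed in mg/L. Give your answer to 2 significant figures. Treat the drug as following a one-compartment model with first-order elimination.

5.3 mg/L

e^(−kτ) = e^(−0.02180 × 36.3) = 0.4532
Accumulation ratio R = 1 / (1 − e^(−kτ)) = 1 / (1 − 0.4532) = 1.829
Steady-state trough = C₀ × R × e^(−kτ) = 6.36 × 1.829 × 0.4532 = 5.272 mg/L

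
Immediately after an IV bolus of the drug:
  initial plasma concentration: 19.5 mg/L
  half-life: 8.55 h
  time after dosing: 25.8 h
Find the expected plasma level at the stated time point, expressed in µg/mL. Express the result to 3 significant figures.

2.41 µg/mL

k = ln2 / t½ = 0.693147 / 8.55 = 0.08107 h⁻¹
C = C₀ · e^(−k·t) = 19.50 × e^(−0.08107 × 25.8)
  = 19.50 × 0.1235 = 2.408 mg/L
(2.408 mg/L = 2.408 µg/mL)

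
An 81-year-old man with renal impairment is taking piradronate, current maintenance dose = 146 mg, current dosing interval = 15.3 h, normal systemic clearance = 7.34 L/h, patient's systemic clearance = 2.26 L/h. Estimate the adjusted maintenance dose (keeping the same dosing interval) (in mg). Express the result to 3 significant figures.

To keep the same average steady-state level, dosing rate must scale with clearance.
CL ratio = 2.26 / 7.34 = 0.3079
New dose (same interval) = 146 × 0.3079 = 44.95 mg

45.0 mg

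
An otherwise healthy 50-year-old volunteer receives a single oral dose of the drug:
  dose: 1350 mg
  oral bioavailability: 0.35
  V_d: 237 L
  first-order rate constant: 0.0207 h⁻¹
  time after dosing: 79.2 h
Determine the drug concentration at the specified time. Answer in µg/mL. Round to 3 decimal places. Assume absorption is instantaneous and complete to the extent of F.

Amount reaching circulation = F × Dose = 0.35 × 1350 = 472.5 mg
C₀ = F·Dose / Vd = 472.5 / 237 = 1.994 mg/L
C = C₀ · e^(−k·t) = 1.994 × e^(−0.02070 × 79.2)
  = 1.994 × 0.1941 = 0.3870 mg/L
(0.3870 mg/L = 0.3870 µg/mL)

0.387 µg/mL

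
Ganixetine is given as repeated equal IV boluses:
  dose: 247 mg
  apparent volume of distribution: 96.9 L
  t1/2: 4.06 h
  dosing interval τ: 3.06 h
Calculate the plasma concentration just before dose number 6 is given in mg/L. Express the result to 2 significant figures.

3.4 mg/L

C₀ per dose = Dose / Vd = 247 / 96.9 = 2.549 mg/L
k = ln2 / t½ = 0.693147 / 4.06 = 0.1707 h⁻¹
Fraction remaining after one interval: r = e^(−kτ) = e^(−0.1707 × 3.06) = 0.5931
Before dose 6, 5 doses have been given (aged 1τ, 2τ, 3τ, 4τ, 5τ).
C_trough = C₀ × (r + r² + … + r^5) = C₀ × r(1−r^5)/(1−r)
        = 2.549 × 0.5931 × (1 − 0.07339) / (1 − 0.5931) = 3.443 mg/L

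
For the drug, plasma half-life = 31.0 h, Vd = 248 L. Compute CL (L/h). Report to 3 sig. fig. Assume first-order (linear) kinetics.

k = ln2 / t½ = 0.693147 / 31.0 = 0.02236 h⁻¹
CL = k × Vd = 0.02236 × 248 = 5.545 L/h

5.55 L/h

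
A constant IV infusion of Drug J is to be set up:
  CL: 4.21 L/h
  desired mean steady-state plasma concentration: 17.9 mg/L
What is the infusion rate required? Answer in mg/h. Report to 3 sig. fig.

At steady state, infusion rate R₀ = Css × CL = 17.9 × 4.210 = 75.36 mg/h

75.4 mg/h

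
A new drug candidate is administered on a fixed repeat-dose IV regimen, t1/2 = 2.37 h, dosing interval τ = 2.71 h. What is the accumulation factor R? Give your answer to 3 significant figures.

k = ln2 / t½ = 0.693147 / 2.37 = 0.2925 h⁻¹
e^(−kτ) = e^(−0.2925 × 2.71) = 0.4526
Accumulation ratio R = 1 / (1 − e^(−kτ)) = 1 / (1 − 0.4526) = 1.827

1.83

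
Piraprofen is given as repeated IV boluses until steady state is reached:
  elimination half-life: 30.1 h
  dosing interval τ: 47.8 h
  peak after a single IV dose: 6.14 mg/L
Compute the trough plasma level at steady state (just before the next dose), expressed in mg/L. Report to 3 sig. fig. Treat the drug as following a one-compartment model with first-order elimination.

3.06 mg/L

k = ln2 / t½ = 0.693147 / 30.1 = 0.02303 h⁻¹
e^(−kτ) = e^(−0.02303 × 47.8) = 0.3326
Accumulation ratio R = 1 / (1 − e^(−kτ)) = 1 / (1 − 0.3326) = 1.498
Steady-state trough = C₀ × R × e^(−kτ) = 6.14 × 1.498 × 0.3326 = 3.059 mg/L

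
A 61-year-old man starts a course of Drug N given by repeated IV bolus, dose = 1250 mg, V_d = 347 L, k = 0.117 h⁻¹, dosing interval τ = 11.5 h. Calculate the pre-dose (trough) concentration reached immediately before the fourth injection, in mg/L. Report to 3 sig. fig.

C₀ per dose = Dose / Vd = 1250 / 347 = 3.602 mg/L
Fraction remaining after one interval: r = e^(−kτ) = e^(−0.1170 × 11.5) = 0.2604
Before dose 4, 3 doses have been given (aged 1τ, 2τ, 3τ).
C_trough = C₀ × (r + r² + … + r^3) = C₀ × r(1−r^3)/(1−r)
        = 3.602 × 0.2604 × (1 − 0.01766) / (1 − 0.2604) = 1.246 mg/L

1.25 mg/L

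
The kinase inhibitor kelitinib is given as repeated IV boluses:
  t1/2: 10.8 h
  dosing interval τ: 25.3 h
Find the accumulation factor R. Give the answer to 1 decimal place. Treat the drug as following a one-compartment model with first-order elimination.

1.2

k = ln2 / t½ = 0.693147 / 10.8 = 0.06418 h⁻¹
e^(−kτ) = e^(−0.06418 × 25.3) = 0.1972
Accumulation ratio R = 1 / (1 − e^(−kτ)) = 1 / (1 − 0.1972) = 1.246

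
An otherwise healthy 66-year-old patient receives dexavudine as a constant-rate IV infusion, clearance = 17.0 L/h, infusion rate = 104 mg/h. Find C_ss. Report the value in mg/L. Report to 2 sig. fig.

At steady state Css = R₀ / CL = 104 / 17.00 = 6.118 mg/L

6.1 mg/L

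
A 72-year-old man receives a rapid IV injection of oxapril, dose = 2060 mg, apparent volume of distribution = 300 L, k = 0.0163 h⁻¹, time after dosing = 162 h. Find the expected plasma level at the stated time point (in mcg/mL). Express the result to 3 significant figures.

0.490 mcg/mL

C₀ = Dose / Vd = 2060 / 300 = 6.867 mg/L
C = C₀ · e^(−k·t) = 6.867 × e^(−0.01630 × 162)
  = 6.867 × 0.07132 = 0.4898 mg/L
(0.4898 mg/L = 0.4898 mcg/mL)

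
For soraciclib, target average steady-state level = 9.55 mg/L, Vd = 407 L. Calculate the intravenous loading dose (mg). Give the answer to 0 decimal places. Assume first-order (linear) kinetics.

3887 mg

LD = Css × Vd = 9.55 × 407 = 3887 mg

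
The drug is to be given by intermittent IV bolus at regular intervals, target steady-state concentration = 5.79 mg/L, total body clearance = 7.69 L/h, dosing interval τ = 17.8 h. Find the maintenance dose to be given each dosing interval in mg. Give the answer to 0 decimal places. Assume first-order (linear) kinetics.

793 mg

At steady state, Dose/τ = Css × CL.
Dose = Css × CL × τ = 5.79 × 7.690 × 17.8 = 792.5 mg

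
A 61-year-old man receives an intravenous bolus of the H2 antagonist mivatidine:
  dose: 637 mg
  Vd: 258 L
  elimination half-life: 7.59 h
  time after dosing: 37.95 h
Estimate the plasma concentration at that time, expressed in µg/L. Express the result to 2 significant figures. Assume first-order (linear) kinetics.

C₀ = Dose / Vd = 637.0 / 258 = 2.469 mg/L
k = ln2 / t½ = 0.693147 / 7.59 = 0.09132 h⁻¹
t / t½ = 37.95 / 7.59 = 5 half-lives
C = C₀ × (1/2)^5 = 2.469 × 0.03125 = 0.07716 mg/L
Convert: 0.07716 mg/L × 1000 = 77.16 µg/L

77 µg/L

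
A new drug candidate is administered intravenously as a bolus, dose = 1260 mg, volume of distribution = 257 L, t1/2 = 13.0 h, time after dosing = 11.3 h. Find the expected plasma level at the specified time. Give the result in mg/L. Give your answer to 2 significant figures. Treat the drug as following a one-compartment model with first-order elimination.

2.7 mg/L

C₀ = Dose / Vd = 1260 / 257 = 4.903 mg/L
k = ln2 / t½ = 0.693147 / 13.0 = 0.05332 h⁻¹
C = C₀ · e^(−k·t) = 4.903 × e^(−0.05332 × 11.3)
  = 4.903 × 0.5474 = 2.684 mg/L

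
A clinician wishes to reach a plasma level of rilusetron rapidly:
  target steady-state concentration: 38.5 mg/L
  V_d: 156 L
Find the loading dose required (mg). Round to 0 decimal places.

LD = Css × Vd = 38.5 × 156 = 6006 mg

6006 mg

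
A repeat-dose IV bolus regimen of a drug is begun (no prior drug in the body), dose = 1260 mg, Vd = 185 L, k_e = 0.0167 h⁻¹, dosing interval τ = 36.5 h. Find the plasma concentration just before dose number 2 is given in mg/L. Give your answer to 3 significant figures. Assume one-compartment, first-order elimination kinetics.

3.70 mg/L

C₀ per dose = Dose / Vd = 1260 / 185 = 6.811 mg/L
Fraction remaining after one interval: r = e^(−kτ) = e^(−0.01670 × 36.5) = 0.5436
Before dose 2, 1 dose has been given (aged 1τ).
C_trough = C₀ × r = 6.811 × 0.5436 = 3.702 mg/L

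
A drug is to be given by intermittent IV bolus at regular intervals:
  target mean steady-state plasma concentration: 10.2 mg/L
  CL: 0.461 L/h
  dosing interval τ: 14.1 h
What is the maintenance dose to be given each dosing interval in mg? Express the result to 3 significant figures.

66.3 mg

At steady state, Dose/τ = Css × CL.
Dose = Css × CL × τ = 10.2 × 0.4610 × 14.1 = 66.30 mg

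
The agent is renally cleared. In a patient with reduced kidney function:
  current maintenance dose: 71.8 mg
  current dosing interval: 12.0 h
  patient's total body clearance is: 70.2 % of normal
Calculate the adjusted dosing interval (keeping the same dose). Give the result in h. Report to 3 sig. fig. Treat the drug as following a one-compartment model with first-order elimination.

To keep the same average steady-state level, dosing rate must scale with clearance.
CL ratio = 70.2 / 100 = 0.7020
New interval (same dose) = 12.0 / 0.7020 = 17.09 h

17.1 h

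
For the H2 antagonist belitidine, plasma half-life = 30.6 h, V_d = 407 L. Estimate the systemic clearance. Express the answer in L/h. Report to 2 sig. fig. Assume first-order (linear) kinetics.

9.2 L/h

k = ln2 / t½ = 0.693147 / 30.6 = 0.02265 h⁻¹
CL = k × Vd = 0.02265 × 407 = 9.219 L/h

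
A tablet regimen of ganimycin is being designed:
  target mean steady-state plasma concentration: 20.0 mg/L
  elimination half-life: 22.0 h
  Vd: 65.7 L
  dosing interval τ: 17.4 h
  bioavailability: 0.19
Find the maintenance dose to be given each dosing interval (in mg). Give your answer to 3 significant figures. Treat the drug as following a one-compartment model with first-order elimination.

k = ln2 / t½ = 0.693147 / 22.0 = 0.03151 h⁻¹
CL = k × Vd = 0.03151 × 65.7 = 2.070 L/h
At steady state, F × (Dose/τ) = Css × CL.
Dose = Css × CL × τ / F = 20.0 × 2.070 × 17.4 / 0.19 = 3791 mg

3790 mg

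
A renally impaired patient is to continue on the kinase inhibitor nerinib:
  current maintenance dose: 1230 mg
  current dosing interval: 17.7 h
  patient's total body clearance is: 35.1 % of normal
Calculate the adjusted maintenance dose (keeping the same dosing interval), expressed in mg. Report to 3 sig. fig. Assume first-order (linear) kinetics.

To keep the same average steady-state level, dosing rate must scale with clearance.
CL ratio = 35.1 / 100 = 0.3510
New dose (same interval) = 1230 × 0.3510 = 431.7 mg

432 mg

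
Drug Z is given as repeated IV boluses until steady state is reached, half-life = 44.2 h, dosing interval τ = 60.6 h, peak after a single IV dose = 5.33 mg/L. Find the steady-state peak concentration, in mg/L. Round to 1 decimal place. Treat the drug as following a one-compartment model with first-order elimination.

8.7 mg/L

k = ln2 / t½ = 0.693147 / 44.2 = 0.01568 h⁻¹
e^(−kτ) = e^(−0.01568 × 60.6) = 0.3867
Accumulation ratio R = 1 / (1 − e^(−kτ)) = 1 / (1 − 0.3867) = 1.631
Steady-state peak = C₀ × R = 5.33 × 1.631 = 8.693 mg/L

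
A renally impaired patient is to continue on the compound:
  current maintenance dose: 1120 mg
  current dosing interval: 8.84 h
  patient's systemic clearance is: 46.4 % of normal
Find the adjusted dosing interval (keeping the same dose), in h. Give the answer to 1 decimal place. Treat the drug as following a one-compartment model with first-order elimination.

19.1 h

To keep the same average steady-state level, dosing rate must scale with clearance.
CL ratio = 46.4 / 100 = 0.4640
New interval (same dose) = 8.84 / 0.4640 = 19.05 h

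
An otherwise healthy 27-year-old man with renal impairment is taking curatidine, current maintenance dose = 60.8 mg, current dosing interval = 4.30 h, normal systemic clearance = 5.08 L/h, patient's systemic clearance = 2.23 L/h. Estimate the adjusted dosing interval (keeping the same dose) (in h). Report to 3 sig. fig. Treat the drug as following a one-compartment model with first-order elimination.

To keep the same average steady-state level, dosing rate must scale with clearance.
CL ratio = 2.23 / 5.08 = 0.4390
New interval (same dose) = 4.30 / 0.4390 = 9.795 h

9.80 h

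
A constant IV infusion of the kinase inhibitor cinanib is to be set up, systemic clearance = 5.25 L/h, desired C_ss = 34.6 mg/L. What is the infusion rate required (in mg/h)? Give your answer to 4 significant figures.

At steady state, infusion rate R₀ = Css × CL = 34.6 × 5.250 = 181.7 mg/h

181.7 mg/h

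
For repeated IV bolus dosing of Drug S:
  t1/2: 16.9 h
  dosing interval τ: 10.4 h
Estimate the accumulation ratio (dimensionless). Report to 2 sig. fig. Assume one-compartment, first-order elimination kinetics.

2.9

k = ln2 / t½ = 0.693147 / 16.9 = 0.04101 h⁻¹
e^(−kτ) = e^(−0.04101 × 10.4) = 0.6528
Accumulation ratio R = 1 / (1 − e^(−kτ)) = 1 / (1 − 0.6528) = 2.880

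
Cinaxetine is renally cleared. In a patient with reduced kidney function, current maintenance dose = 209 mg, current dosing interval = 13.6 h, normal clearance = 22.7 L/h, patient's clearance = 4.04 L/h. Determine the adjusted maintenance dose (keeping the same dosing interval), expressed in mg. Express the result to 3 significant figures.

37.2 mg

To keep the same average steady-state level, dosing rate must scale with clearance.
CL ratio = 4.04 / 22.7 = 0.1780
New dose (same interval) = 209 × 0.1780 = 37.20 mg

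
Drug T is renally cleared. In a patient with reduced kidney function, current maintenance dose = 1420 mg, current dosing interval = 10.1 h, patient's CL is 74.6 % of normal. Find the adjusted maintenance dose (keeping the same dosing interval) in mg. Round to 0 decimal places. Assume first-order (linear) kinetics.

1059 mg

To keep the same average steady-state level, dosing rate must scale with clearance.
CL ratio = 74.6 / 100 = 0.7460
New dose (same interval) = 1420 × 0.7460 = 1059 mg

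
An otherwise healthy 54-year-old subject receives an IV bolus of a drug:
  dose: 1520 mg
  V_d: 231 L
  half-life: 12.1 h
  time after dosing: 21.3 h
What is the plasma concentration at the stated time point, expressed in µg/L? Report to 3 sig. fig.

1940 µg/L

C₀ = Dose / Vd = 1520 / 231 = 6.580 mg/L
k = ln2 / t½ = 0.693147 / 12.1 = 0.05728 h⁻¹
C = C₀ · e^(−k·t) = 6.580 × e^(−0.05728 × 21.3)
  = 6.580 × 0.2952 = 1.942 mg/L
Convert: 1.942 mg/L × 1000 = 1942 µg/L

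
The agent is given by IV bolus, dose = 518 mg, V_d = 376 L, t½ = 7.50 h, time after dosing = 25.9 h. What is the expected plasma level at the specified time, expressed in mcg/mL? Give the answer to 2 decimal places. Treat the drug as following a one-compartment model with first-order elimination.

C₀ = Dose / Vd = 518.0 / 376 = 1.378 mg/L
k = ln2 / t½ = 0.693147 / 7.50 = 0.09242 h⁻¹
C = C₀ · e^(−k·t) = 1.378 × e^(−0.09242 × 25.9)
  = 1.378 × 0.09129 = 0.1258 mg/L
(0.1258 mg/L = 0.1258 mcg/mL)

0.13 mcg/mL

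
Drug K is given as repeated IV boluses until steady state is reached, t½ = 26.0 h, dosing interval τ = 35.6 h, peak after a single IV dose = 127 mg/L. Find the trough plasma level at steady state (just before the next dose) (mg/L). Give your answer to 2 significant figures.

k = ln2 / t½ = 0.693147 / 26.0 = 0.02666 h⁻¹
e^(−kτ) = e^(−0.02666 × 35.6) = 0.3871
Accumulation ratio R = 1 / (1 − e^(−kτ)) = 1 / (1 − 0.3871) = 1.632
Steady-state trough = C₀ × R × e^(−kτ) = 127 × 1.632 × 0.3871 = 80.23 mg/L

80 mg/L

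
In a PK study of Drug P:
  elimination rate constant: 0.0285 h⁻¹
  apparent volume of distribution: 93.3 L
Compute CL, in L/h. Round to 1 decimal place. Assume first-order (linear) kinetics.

2.7 L/h

CL = k × Vd = 0.0285 × 93.3 = 2.659 L/h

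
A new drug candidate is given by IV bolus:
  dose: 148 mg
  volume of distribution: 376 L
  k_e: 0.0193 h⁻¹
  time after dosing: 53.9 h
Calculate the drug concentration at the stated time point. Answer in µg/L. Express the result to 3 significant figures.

C₀ = Dose / Vd = 148.0 / 376 = 0.3936 mg/L
C = C₀ · e^(−k·t) = 0.3936 × e^(−0.01930 × 53.9)
  = 0.3936 × 0.3534 = 0.1391 mg/L
Convert: 0.1391 mg/L × 1000 = 139.1 µg/L

139 µg/L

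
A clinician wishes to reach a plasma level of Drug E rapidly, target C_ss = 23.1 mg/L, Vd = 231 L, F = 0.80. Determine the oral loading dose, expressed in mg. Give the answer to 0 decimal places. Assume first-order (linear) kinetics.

6670 mg

LD = Css × Vd / F = 23.1 × 231 / 0.80 = 6670 mg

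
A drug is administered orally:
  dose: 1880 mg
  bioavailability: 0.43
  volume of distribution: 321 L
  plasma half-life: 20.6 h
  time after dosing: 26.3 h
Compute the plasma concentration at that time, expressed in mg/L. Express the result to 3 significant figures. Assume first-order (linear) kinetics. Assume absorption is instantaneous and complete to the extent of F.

1.04 mg/L

Amount reaching circulation = F × Dose = 0.43 × 1880 = 808.4 mg
C₀ = F·Dose / Vd = 808.4 / 321 = 2.518 mg/L
k = ln2 / t½ = 0.693147 / 20.6 = 0.03365 h⁻¹
C = C₀ · e^(−k·t) = 2.518 × e^(−0.03365 × 26.3)
  = 2.518 × 0.4127 = 1.039 mg/L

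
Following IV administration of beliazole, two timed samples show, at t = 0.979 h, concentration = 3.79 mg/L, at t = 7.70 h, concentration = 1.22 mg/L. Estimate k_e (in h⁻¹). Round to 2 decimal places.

0.17 h⁻¹

k = ln(C₁/C₂) / (t₂ − t₁) = ln(3.79/1.22) / (7.70 − 0.979)
  = 1.134 / 6.721 = 0.1687 h⁻¹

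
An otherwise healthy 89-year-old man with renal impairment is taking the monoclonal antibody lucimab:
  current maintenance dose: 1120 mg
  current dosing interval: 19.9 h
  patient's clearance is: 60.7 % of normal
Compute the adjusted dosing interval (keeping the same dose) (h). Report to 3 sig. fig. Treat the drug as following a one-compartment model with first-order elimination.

32.8 h

To keep the same average steady-state level, dosing rate must scale with clearance.
CL ratio = 60.7 / 100 = 0.6070
New interval (same dose) = 19.9 / 0.6070 = 32.78 h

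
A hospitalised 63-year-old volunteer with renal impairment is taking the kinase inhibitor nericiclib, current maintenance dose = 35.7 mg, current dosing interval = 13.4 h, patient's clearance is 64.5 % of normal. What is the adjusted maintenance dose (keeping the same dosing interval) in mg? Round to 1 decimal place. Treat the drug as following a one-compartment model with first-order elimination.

To keep the same average steady-state level, dosing rate must scale with clearance.
CL ratio = 64.5 / 100 = 0.6450
New dose (same interval) = 35.7 × 0.6450 = 23.03 mg

23.0 mg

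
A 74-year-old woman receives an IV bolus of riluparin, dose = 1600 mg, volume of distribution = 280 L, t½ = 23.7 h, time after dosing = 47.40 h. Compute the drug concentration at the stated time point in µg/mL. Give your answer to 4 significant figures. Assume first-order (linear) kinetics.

C₀ = Dose / Vd = 1600 / 280 = 5.714 mg/L
k = ln2 / t½ = 0.693147 / 23.7 = 0.02925 h⁻¹
t / t½ = 47.40 / 23.7 = 2 half-lives
C = C₀ × (1/2)^2 = 5.714 × 0.2500 = 1.429 mg/L
(1.429 mg/L = 1.429 µg/mL)

1.429 µg/mL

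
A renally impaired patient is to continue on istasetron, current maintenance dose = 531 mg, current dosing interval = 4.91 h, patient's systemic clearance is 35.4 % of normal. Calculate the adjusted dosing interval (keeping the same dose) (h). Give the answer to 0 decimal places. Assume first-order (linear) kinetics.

14 h

To keep the same average steady-state level, dosing rate must scale with clearance.
CL ratio = 35.4 / 100 = 0.3540
New interval (same dose) = 4.91 / 0.3540 = 13.87 h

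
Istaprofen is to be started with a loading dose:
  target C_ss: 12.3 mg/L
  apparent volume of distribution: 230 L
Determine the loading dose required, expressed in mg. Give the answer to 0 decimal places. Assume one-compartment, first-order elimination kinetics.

LD = Css × Vd = 12.3 × 230 = 2829 mg

2829 mg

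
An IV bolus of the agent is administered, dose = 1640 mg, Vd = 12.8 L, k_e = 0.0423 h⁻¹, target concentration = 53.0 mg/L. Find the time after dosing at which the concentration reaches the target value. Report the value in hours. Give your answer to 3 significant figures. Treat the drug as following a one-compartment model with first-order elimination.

20.9 h

C₀ = Dose / Vd = 1640 / 12.8 = 128.1 mg/L
t = ln(C₀ / C) / k = ln(128.1 / 53.0) / 0.04230
  = ln(2.417) / 0.04230 = 0.8825 / 0.04230 = 20.86 h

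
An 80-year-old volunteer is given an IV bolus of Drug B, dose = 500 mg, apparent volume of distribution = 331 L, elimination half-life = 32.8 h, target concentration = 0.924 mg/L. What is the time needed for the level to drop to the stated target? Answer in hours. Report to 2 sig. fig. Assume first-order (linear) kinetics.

C₀ = Dose / Vd = 500.0 / 331 = 1.511 mg/L
k = ln2 / t½ = 0.693147 / 32.8 = 0.02113 h⁻¹
t = ln(C₀ / C) / k = ln(1.511 / 0.924) / 0.02113
  = ln(1.635) / 0.02113 = 0.4916 / 0.02113 = 23.27 h

23 h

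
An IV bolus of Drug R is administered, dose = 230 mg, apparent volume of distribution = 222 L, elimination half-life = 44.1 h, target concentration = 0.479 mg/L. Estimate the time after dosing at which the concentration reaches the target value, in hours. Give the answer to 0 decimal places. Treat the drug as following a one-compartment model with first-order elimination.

49 h

C₀ = Dose / Vd = 230.0 / 222 = 1.036 mg/L
k = ln2 / t½ = 0.693147 / 44.1 = 0.01572 h⁻¹
t = ln(C₀ / C) / k = ln(1.036 / 0.479) / 0.01572
  = ln(2.163) / 0.01572 = 0.7715 / 0.01572 = 49.08 h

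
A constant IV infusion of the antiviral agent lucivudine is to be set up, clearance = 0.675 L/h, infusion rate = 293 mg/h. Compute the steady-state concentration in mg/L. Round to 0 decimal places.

434 mg/L

At steady state Css = R₀ / CL = 293 / 0.6750 = 434.1 mg/L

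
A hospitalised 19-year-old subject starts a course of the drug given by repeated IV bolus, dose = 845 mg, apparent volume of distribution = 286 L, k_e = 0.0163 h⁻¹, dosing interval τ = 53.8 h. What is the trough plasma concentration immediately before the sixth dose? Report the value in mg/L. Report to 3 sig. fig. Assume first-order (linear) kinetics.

C₀ per dose = Dose / Vd = 845 / 286 = 2.955 mg/L
Fraction remaining after one interval: r = e^(−kτ) = e^(−0.01630 × 53.8) = 0.4161
Before dose 6, 5 doses have been given (aged 1τ, 2τ, 3τ, 4τ, 5τ).
C_trough = C₀ × (r + r² + … + r^5) = C₀ × r(1−r^5)/(1−r)
        = 2.955 × 0.4161 × (1 − 0.01247) / (1 − 0.4161) = 2.080 mg/L

2.08 mg/L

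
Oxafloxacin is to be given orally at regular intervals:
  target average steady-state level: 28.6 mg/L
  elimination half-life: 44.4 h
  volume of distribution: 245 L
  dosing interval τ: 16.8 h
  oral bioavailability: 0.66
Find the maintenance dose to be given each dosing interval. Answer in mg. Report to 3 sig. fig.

2780 mg

k = ln2 / t½ = 0.693147 / 44.4 = 0.01561 h⁻¹
CL = k × Vd = 0.01561 × 245 = 3.824 L/h
At steady state, F × (Dose/τ) = Css × CL.
Dose = Css × CL × τ / F = 28.6 × 3.824 × 16.8 / 0.66 = 2784 mg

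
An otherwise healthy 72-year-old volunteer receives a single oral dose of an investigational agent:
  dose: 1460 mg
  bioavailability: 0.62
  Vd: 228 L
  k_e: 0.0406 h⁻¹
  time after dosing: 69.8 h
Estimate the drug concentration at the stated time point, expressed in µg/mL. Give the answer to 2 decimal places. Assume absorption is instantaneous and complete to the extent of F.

0.23 µg/mL

Amount reaching circulation = F × Dose = 0.62 × 1460 = 905.2 mg
C₀ = F·Dose / Vd = 905.2 / 228 = 3.970 mg/L
C = C₀ · e^(−k·t) = 3.970 × e^(−0.04060 × 69.8)
  = 3.970 × 0.05878 = 0.2334 mg/L
(0.2334 mg/L = 0.2334 µg/mL)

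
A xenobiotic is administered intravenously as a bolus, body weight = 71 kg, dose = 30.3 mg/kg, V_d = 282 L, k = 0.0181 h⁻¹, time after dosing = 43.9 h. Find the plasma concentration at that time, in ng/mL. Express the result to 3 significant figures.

3450 ng/mL

Total dose = 30.3 × 71 = 2151 mg
C₀ = Dose / Vd = 2151 / 282 = 7.628 mg/L
C = C₀ · e^(−k·t) = 7.628 × e^(−0.01810 × 43.9)
  = 7.628 × 0.4518 = 3.446 mg/L
Convert: 3.446 mg/L × 1000 = 3446 ng/mL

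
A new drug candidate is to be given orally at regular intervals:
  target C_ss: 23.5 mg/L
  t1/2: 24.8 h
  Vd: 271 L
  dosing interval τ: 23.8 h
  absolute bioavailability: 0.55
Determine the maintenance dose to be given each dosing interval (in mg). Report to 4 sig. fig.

7702 mg

k = ln2 / t½ = 0.693147 / 24.8 = 0.02795 h⁻¹
CL = k × Vd = 0.02795 × 271 = 7.574 L/h
At steady state, F × (Dose/τ) = Css × CL.
Dose = Css × CL × τ / F = 23.5 × 7.574 × 23.8 / 0.55 = 7702 mg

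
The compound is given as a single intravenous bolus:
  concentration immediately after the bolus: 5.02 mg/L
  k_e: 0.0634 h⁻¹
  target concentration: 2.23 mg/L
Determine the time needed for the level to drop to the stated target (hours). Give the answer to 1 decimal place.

t = ln(C₀ / C) / k = ln(5.020 / 2.23) / 0.06340
  = ln(2.251) / 0.06340 = 0.8114 / 0.06340 = 12.80 h

12.8 h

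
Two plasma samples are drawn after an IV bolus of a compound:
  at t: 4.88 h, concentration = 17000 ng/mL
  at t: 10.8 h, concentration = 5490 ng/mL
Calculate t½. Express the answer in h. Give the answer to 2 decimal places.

3.63 h

k = ln(C₁/C₂) / (t₂ − t₁) = ln(17000/5490) / (10.8 − 4.88)
  = 1.130 / 5.920 = 0.1909 h⁻¹
t½ = ln2 / k = 0.693147 / 0.1909 = 3.631 h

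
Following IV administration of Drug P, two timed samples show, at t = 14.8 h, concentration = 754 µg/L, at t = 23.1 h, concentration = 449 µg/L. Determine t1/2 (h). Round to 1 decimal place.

k = ln(C₁/C₂) / (t₂ − t₁) = ln(754/449) / (23.1 − 14.8)
  = 0.5184 / 8.300 = 0.06246 h⁻¹
t½ = ln2 / k = 0.693147 / 0.06246 = 11.10 h

11.1 h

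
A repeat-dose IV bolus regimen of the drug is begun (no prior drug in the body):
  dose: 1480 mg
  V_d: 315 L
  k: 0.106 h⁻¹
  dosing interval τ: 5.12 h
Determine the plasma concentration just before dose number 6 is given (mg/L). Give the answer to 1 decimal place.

6.1 mg/L

C₀ per dose = Dose / Vd = 1480 / 315 = 4.698 mg/L
Fraction remaining after one interval: r = e^(−kτ) = e^(−0.1060 × 5.12) = 0.5812
Before dose 6, 5 doses have been given (aged 1τ, 2τ, 3τ, 4τ, 5τ).
C_trough = C₀ × (r + r² + … + r^5) = C₀ × r(1−r^5)/(1−r)
        = 4.698 × 0.5812 × (1 − 0.06632) / (1 − 0.5812) = 6.087 mg/L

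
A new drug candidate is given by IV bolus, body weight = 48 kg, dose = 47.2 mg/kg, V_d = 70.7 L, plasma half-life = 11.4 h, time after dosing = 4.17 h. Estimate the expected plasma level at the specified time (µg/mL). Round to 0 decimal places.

Total dose = 47.2 × 48 = 2266 mg
C₀ = Dose / Vd = 2266 / 70.7 = 32.05 mg/L
k = ln2 / t½ = 0.693147 / 11.4 = 0.06080 h⁻¹
C = C₀ · e^(−k·t) = 32.05 × e^(−0.06080 × 4.17)
  = 32.05 × 0.7761 = 24.87 mg/L
(24.87 mg/L = 24.87 µg/mL)

25 µg/mL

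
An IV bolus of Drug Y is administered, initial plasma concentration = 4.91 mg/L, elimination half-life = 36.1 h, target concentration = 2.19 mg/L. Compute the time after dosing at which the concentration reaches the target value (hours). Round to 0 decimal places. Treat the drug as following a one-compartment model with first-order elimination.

k = ln2 / t½ = 0.693147 / 36.1 = 0.01920 h⁻¹
t = ln(C₀ / C) / k = ln(4.910 / 2.19) / 0.01920
  = ln(2.242) / 0.01920 = 0.8074 / 0.01920 = 42.05 h

42 h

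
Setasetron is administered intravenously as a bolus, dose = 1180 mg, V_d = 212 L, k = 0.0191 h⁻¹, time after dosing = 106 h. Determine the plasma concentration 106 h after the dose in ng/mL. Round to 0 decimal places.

735 ng/mL

C₀ = Dose / Vd = 1180 / 212 = 5.566 mg/L
C = C₀ · e^(−k·t) = 5.566 × e^(−0.01910 × 106)
  = 5.566 × 0.1320 = 0.7347 mg/L
Convert: 0.7347 mg/L × 1000 = 734.7 ng/mL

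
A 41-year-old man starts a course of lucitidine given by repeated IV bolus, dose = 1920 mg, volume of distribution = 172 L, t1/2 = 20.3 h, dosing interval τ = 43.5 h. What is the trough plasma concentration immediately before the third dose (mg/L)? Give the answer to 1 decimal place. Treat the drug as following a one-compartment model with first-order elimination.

C₀ per dose = Dose / Vd = 1920 / 172 = 11.16 mg/L
k = ln2 / t½ = 0.693147 / 20.3 = 0.03415 h⁻¹
Fraction remaining after one interval: r = e^(−kτ) = e^(−0.03415 × 43.5) = 0.2264
Before dose 3, 2 doses have been given (aged 1τ, 2τ).
C_trough = C₀ × (r + r²) = 11.16 × (0.2264 + 0.05126) = 3.099 mg/L

3.1 mg/L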